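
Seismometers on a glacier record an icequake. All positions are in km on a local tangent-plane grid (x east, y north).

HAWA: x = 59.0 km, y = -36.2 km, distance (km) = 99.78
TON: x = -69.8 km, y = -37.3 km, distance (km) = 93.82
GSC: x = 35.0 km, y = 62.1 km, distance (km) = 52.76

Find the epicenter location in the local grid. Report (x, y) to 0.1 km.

x ≈ -10.5 km, y ≈ 35.4 km

Circle about each station: (x − 59.0)² + (y + 36.2)² = 99.78²; (x + 69.8)² + (y + 37.3)² = 93.82²; (x − 35.0)² + (y − 62.1)² = 52.76².
Subtracting pairs of circle equations eliminates x²+y² and gives linear equations (the radical axes):
-257.6 x − 2.2 y = 2625.75
-48.0 x + 196.6 y = 7462.40
Solving the 2×2 system: x ≈ -10.5, y ≈ 35.4 km.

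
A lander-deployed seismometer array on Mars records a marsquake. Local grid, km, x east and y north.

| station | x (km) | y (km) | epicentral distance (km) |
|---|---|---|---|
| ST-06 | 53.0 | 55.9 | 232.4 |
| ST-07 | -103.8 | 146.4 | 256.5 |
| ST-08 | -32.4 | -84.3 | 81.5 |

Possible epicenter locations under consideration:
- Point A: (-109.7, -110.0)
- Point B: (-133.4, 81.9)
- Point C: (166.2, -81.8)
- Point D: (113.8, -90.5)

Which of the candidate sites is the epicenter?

Point A

For each candidate, compare |candidate − station| to the reported distance:
Point A: residuals ST-06 0.0, ST-07 0.0, ST-08 0.0 → max 0.0 km
Point B: residuals ST-06 44.2, ST-07 185.5, ST-08 113.0 → max 185.5 km
Point C: residuals ST-06 54.1, ST-07 97.0, ST-08 117.1 → max 117.1 km
Point D: residuals ST-06 73.9, ST-07 65.2, ST-08 64.8 → max 73.9 km
Only Point A has all residuals ≈ 0.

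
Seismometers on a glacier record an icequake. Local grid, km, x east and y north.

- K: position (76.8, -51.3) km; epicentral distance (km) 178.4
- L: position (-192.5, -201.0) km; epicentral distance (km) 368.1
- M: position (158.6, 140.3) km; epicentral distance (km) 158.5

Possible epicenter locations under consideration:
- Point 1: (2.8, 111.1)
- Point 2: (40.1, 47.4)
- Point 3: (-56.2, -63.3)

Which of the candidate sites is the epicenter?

Point 1

For each candidate, compare |candidate − station| to the reported distance:
Point 1: residuals K 0.1, L 0.1, M 0.0 → max 0.1 km
Point 2: residuals K 73.1, L 27.8, M 7.9 → max 73.1 km
Point 3: residuals K 44.9, L 174.4, M 137.5 → max 174.4 km
Only Point 1 has all residuals ≈ 0.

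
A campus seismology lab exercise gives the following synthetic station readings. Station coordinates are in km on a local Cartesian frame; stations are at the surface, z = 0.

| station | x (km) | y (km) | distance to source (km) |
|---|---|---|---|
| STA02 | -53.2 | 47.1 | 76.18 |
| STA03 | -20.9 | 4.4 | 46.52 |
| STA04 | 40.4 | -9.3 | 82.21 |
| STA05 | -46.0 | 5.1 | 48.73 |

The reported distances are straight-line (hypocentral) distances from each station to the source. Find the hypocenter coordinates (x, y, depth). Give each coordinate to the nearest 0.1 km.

x ≈ -29.7 km, y ≈ -11.3 km, depth ≈ 42.9 km

Each station gives a sphere (x−x_i)² + (y−y_i)² + z² = d_i² (stations at z=0).
Subtracting the STA02 sphere from STA03 and STA04: z² cancels, leaving linear equations in x and y:
64.6 x − 85.4 y = -953.20
187.2 x − 112.8 y = -4285.09
Solving: x ≈ -29.704, y ≈ -11.308 km (keep extra digits for the depth step; rounded: -29.7, -11.3).
Then from the STA02 sphere: z² = 76.18² − (x + 53.2)² − (y − 47.1)² with x = -29.704, y = -11.308, so z ≈ 42.893 ≈ 42.9 km.
Check against STA05 (with the unrounded solution): distance 48.73 ≈ 48.73 km. ✓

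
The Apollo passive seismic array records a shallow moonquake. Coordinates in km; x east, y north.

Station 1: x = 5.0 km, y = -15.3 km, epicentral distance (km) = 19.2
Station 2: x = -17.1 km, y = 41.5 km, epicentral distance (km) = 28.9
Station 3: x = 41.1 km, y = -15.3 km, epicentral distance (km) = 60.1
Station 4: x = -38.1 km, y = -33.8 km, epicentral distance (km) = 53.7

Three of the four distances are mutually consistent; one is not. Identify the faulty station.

Solve using three stations at a time. Using Station 2, Station 3, Station 4 (subtract circle equations pairwise → linear system) gives (x, y) ≈ (-11.9, 13.1).
Distances from that point to each station vs reported:
  Station 1: calculated 33.0 vs reported 19.2 → residual 13.8 km
  Station 2: calculated 28.9 vs reported 28.9 → residual 0.0 km
  Station 3: calculated 60.1 vs reported 60.1 → residual 0.0 km
  Station 4: calculated 53.7 vs reported 53.7 → residual 0.0 km
Station 2, Station 3, Station 4 are mutually consistent (residuals ≈ 0); Station 1 is off by 13.8 km.

Station 1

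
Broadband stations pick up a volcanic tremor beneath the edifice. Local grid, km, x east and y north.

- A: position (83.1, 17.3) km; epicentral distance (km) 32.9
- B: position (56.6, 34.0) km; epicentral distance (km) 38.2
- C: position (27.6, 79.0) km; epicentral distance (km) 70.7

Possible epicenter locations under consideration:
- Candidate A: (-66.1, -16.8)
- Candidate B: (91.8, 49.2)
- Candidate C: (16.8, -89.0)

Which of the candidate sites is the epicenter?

For each candidate, compare |candidate − station| to the reported distance:
Candidate A: residuals A 120.1, B 94.6, C 63.3 → max 120.1 km
Candidate B: residuals A 0.2, B 0.1, C 0.1 → max 0.2 km
Candidate C: residuals A 92.4, B 91.1, C 97.6 → max 97.6 km
Only Candidate B has all residuals ≈ 0.

Candidate B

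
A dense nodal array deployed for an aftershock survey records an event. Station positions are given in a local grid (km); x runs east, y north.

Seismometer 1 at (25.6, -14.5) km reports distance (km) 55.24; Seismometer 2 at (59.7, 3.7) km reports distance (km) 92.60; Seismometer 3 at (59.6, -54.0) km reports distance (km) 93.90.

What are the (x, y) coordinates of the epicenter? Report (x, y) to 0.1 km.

Circle about each station: (x − 25.6)² + (y + 14.5)² = 55.24²; (x − 59.7)² + (y − 3.7)² = 92.60²; (x − 59.6)² + (y + 54.0)² = 93.90².
Subtracting the Seismometer 1 equation from the Seismometer 2 and Seismometer 3 equations removes the quadratic terms:
68.2 x + 36.4 y = -2811.13
68.0 x − 79.0 y = -163.20
Solving the 2×2 system: x ≈ -29.0, y ≈ -22.9 km.

-29.0 km east, -22.9 km north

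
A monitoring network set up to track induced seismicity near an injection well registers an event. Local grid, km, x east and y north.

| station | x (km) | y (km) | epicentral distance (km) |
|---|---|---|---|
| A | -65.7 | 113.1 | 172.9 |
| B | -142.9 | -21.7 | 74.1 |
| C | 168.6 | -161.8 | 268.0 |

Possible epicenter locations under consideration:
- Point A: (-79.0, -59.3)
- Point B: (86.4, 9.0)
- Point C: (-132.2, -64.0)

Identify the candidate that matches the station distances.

Point A

For each candidate, compare |candidate − station| to the reported distance:
Point A: residuals A 0.0, B 0.0, C 0.0 → max 0.0 km
Point B: residuals A 11.4, B 157.2, C 78.4 → max 157.2 km
Point C: residuals A 16.3, B 30.5, C 48.3 → max 48.3 km
Only Point A has all residuals ≈ 0.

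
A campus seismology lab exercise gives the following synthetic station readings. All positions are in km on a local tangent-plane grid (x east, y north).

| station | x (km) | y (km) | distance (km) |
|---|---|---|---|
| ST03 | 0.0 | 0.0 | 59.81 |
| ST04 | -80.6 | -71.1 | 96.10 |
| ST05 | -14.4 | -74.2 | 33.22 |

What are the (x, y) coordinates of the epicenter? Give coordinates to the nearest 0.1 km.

14.6 km east, -58.0 km north

Circle about each station: x² + y² = 59.81²; (x + 80.6)² + (y + 71.1)² = 96.10²; (x + 14.4)² + (y + 74.2)² = 33.22².
Subtracting pairs of circle equations eliminates x²+y² and gives linear equations (the radical axes):
-161.2 x − 142.2 y = 5893.60
-28.8 x − 148.4 y = 8186.67
Solving the 2×2 system: x ≈ 14.6, y ≈ -58.0 km.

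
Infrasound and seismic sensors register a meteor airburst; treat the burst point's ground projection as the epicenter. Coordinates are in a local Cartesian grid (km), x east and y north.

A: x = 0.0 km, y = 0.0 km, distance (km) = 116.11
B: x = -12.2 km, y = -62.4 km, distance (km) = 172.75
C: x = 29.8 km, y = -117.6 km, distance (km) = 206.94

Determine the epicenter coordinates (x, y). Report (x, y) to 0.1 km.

(81.4, 82.8)

Circle about each station: x² + y² = 116.11²; (x + 12.2)² + (y + 62.4)² = 172.75²; (x − 29.8)² + (y + 117.6)² = 206.94².
Subtracting pairs of circle equations eliminates x²+y² and gives linear equations (the radical axes):
-24.4 x − 124.8 y = -12318.43
59.6 x − 235.2 y = -14624.83
Solving the 2×2 system: x ≈ 81.4, y ≈ 82.8 km.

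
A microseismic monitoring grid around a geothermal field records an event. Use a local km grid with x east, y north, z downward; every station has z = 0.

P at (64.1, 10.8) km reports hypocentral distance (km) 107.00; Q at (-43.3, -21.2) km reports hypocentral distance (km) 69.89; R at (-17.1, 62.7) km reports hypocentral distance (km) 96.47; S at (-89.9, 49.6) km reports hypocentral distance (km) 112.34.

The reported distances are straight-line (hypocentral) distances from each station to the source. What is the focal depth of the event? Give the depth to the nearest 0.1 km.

Each station gives a sphere (x−x_i)² + (y−y_i)² + z² = d_i² (stations at z=0).
Subtracting the P sphere from Q and R: z² cancels, leaving linear equations in x and y:
-214.8 x − 64.0 y = 4663.27
-162.4 x + 103.8 y = 2140.79
Solving: x ≈ -18.998, y ≈ -9.100 km (keep extra digits for the depth step; rounded: -19.0, -9.1).
Then from the P sphere: z² = 107.00² − (x − 64.1)² − (y − 10.8)² with x = -18.998, y = -9.100, so z ≈ 64.403 ≈ 64.4 km.

64.4 km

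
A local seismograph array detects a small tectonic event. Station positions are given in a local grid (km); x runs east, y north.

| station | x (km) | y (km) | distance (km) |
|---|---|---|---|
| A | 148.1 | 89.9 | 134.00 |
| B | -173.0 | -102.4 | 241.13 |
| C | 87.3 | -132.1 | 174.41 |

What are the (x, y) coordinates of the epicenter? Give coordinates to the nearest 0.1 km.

Circle about each station: (x − 148.1)² + (y − 89.9)² = 134.00²; (x + 173.0)² + (y + 102.4)² = 241.13²; (x − 87.3)² + (y + 132.1)² = 174.41².
Subtracting pairs of circle equations eliminates x²+y² and gives linear equations (the radical axes):
-642.2 x − 384.6 y = -29788.54
-121.6 x − 444.0 y = -17406.77
Solving the 2×2 system: x ≈ 27.4, y ≈ 31.7 km.
Check against A (with the unrounded x, y): √((x − 148.1)²+(y − 89.9)²) = 134.00 ≈ 134.00 km. ✓

27.4 km east, 31.7 km north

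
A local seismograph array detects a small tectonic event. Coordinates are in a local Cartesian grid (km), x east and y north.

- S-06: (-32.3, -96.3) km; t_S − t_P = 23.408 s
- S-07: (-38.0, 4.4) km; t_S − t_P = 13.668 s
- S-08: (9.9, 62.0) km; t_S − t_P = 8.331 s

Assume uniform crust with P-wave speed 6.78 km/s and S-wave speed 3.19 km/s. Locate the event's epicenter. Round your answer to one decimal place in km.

Distance from S−P lag: d = Δt · v_P v_S / (v_P − v_S) = Δt · (6.78·3.19)/(6.78−3.19) ≈ 6.0246·Δt.
So d_S-06 = 141.02, d_S-07 = 82.34, d_S-08 = 50.19 km.
Circle about each station: (x + 32.3)² + (y + 96.3)² = 141.02²; (x + 38.0)² + (y − 4.4)² = 82.34²; (x − 9.9)² + (y − 62.0)² = 50.19².
Subtracting pairs of circle equations eliminates x²+y² and gives linear equations (the radical axes):
-11.4 x + 201.4 y = 4253.14
84.4 x + 316.6 y = 10992.63
Solving the 2×2 system: x ≈ 42.1, y ≈ 23.5 km.
Check against S-06 (with the unrounded x, y): √((x + 32.3)²+(y + 96.3)²) = 141.02 ≈ 141.02 km. ✓

42.1 km east, 23.5 km north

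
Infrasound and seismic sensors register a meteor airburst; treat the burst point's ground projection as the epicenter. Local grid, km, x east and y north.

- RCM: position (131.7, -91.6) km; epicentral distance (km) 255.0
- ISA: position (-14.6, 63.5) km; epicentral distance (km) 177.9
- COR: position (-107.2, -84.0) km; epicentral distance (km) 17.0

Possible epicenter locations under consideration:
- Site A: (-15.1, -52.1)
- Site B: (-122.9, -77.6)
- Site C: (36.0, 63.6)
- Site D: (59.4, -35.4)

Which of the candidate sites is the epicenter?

Site B

For each candidate, compare |candidate − station| to the reported distance:
Site A: residuals RCM 103.0, ISA 62.3, COR 80.5 → max 103.0 km
Site B: residuals RCM 0.0, ISA 0.0, COR 0.0 → max 0.0 km
Site C: residuals RCM 72.7, ISA 127.3, COR 188.7 → max 188.7 km
Site D: residuals RCM 163.4, ISA 54.4, COR 156.5 → max 163.4 km
Only Site B has all residuals ≈ 0.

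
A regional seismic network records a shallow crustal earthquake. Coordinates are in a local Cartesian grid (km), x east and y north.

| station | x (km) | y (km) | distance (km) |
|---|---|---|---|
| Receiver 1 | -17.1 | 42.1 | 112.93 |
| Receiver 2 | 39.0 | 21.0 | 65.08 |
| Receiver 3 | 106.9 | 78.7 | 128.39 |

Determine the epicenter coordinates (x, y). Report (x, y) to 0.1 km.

59.7 km east, -40.7 km north

Circle about each station: (x + 17.1)² + (y − 42.1)² = 112.93²; (x − 39.0)² + (y − 21.0)² = 65.08²; (x − 106.9)² + (y − 78.7)² = 128.39².
Subtracting the Receiver 1 equation from the Receiver 2 and Receiver 3 equations removes the quadratic terms:
112.2 x − 42.2 y = 8414.96
248.0 x + 73.2 y = 11825.67
Solving the 2×2 system: x ≈ 59.7, y ≈ -40.7 km.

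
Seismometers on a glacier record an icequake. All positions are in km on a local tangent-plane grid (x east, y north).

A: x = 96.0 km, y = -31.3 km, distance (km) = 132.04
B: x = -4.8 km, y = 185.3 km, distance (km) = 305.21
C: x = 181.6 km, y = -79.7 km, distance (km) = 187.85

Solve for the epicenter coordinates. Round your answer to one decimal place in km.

(-1.9, -119.9)

Circle about each station: (x − 96.0)² + (y + 31.3)² = 132.04²; (x + 4.8)² + (y − 185.3)² = 305.21²; (x − 181.6)² + (y + 79.7)² = 187.85².
Subtracting the A equation from the B and C equations removes the quadratic terms:
-201.6 x + 433.2 y = -51555.14
171.2 x − 96.8 y = 11281.90
Solving the 2×2 system: x ≈ -1.9, y ≈ -119.9 km.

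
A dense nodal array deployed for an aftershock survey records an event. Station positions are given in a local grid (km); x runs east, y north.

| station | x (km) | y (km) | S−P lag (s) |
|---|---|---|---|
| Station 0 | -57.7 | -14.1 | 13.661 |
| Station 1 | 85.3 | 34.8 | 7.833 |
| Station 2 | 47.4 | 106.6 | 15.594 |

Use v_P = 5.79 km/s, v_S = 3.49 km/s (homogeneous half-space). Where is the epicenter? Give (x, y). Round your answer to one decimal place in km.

Distance from S−P lag: d = Δt · v_P v_S / (v_P − v_S) = Δt · (5.79·3.49)/(5.79−3.49) ≈ 8.7857·Δt.
So d_Station 0 = 120.02, d_Station 1 = 68.82, d_Station 2 = 137.00 km.
Circle about each station: (x + 57.7)² + (y + 14.1)² = 120.02²; (x − 85.3)² + (y − 34.8)² = 68.82²; (x − 47.4)² + (y − 106.6)² = 137.00².
Subtracting the Station 0 equation from the Station 1 and Station 2 equations removes the quadratic terms:
286.0 x + 97.8 y = 14627.64
210.2 x + 241.4 y = 5718.02
Solving the 2×2 system: x ≈ 61.3, y ≈ -29.7 km.

(61.3, -29.7)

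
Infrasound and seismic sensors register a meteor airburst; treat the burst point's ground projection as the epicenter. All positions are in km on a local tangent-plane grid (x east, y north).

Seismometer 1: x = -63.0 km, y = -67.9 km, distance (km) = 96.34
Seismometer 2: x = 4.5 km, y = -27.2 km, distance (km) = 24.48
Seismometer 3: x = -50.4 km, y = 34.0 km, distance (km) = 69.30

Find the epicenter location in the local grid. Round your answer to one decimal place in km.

8.2 km east, -3.0 km north

Circle about each station: (x + 63.0)² + (y + 67.9)² = 96.34²; (x − 4.5)² + (y + 27.2)² = 24.48²; (x + 50.4)² + (y − 34.0)² = 69.30².
Subtracting pairs of circle equations eliminates x²+y² and gives linear equations (the radical axes):
135.0 x + 81.4 y = 862.81
25.2 x + 203.8 y = -404.34
Solving the 2×2 system: x ≈ 8.2, y ≈ -3.0 km.
Check against Seismometer 1 (with the unrounded x, y): √((x + 63.0)²+(y + 67.9)²) = 96.34 ≈ 96.34 km. ✓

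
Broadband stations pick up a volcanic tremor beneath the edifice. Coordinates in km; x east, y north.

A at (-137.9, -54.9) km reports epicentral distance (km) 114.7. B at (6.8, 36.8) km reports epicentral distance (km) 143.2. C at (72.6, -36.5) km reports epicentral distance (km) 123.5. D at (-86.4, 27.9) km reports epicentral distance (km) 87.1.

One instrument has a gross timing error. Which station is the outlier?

Solve using three stations at a time. Using A, B, C (subtract circle equations pairwise → linear system) gives (x, y) ≈ (-32.8, -100.8).
Distances from that point to each station vs reported:
  A: calculated 114.7 vs reported 114.7 → residual 0.0 km
  B: calculated 143.2 vs reported 143.2 → residual 0.0 km
  C: calculated 123.5 vs reported 123.5 → residual 0.0 km
  D: calculated 139.4 vs reported 87.1 → residual 52.3 km
A, B, C are mutually consistent (residuals ≈ 0); D is off by 52.3 km.

D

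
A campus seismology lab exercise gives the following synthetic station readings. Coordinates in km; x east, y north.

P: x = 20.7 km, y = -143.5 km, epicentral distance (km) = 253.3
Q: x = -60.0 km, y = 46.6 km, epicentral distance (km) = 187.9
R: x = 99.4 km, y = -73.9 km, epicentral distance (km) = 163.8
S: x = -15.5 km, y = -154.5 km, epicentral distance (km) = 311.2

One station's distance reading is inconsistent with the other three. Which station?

S

Solve using three stations at a time. Using P, Q, R (subtract circle equations pairwise → linear system) gives (x, y) ≈ (123.2, 88.1).
Distances from that point to each station vs reported:
  P: calculated 253.2 vs reported 253.3 → residual 0.1 km
  Q: calculated 187.8 vs reported 187.9 → residual 0.1 km
  R: calculated 163.7 vs reported 163.8 → residual 0.1 km
  S: calculated 279.4 vs reported 311.2 → residual 31.8 km
P, Q, R are mutually consistent (residuals ≈ 0); S is off by 31.8 km.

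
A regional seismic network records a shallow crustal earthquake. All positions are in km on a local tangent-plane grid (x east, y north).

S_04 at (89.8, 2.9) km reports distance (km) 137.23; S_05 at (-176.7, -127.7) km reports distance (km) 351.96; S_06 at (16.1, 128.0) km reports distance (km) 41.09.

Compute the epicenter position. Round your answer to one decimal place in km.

Circle about each station: (x − 89.8)² + (y − 2.9)² = 137.23²; (x + 176.7)² + (y + 127.7)² = 351.96²; (x − 16.1)² + (y − 128.0)² = 41.09².
Subtracting the S_04 equation from the S_05 and S_06 equations removes the quadratic terms:
-533.0 x − 261.2 y = -65586.04
-147.4 x + 250.2 y = 25714.44
Solving the 2×2 system: x ≈ 56.4, y ≈ 136.0 km.

x ≈ 56.4 km, y ≈ 136.0 km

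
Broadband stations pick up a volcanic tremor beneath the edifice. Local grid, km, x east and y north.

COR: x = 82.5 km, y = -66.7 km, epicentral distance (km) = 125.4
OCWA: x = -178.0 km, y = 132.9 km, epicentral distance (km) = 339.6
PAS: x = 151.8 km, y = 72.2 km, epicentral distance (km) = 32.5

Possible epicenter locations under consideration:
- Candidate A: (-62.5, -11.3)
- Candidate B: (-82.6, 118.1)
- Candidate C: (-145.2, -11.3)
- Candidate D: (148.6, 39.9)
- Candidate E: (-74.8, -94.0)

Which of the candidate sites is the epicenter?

For each candidate, compare |candidate − station| to the reported distance:
Candidate A: residuals COR 29.8, OCWA 154.8, PAS 197.5 → max 197.5 km
Candidate B: residuals COR 122.4, OCWA 243.1, PAS 206.4 → max 243.1 km
Candidate C: residuals COR 108.9, OCWA 191.7, PAS 276.0 → max 276.0 km
Candidate D: residuals COR 0.0, OCWA 0.0, PAS 0.0 → max 0.0 km
Candidate E: residuals COR 34.3, OCWA 90.3, PAS 248.5 → max 248.5 km
Only Candidate D has all residuals ≈ 0.

Candidate D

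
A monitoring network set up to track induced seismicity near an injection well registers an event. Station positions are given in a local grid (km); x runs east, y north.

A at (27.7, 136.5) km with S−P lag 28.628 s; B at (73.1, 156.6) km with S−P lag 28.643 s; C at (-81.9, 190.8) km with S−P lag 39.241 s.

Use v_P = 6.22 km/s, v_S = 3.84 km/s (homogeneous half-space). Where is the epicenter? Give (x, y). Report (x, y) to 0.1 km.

(165.5, -115.6)

Distance from S−P lag: d = Δt · v_P v_S / (v_P − v_S) = Δt · (6.22·3.84)/(6.22−3.84) ≈ 10.0356·Δt.
So d_A = 287.30, d_B = 287.45, d_C = 393.81 km.
Circle about each station: (x − 27.7)² + (y − 136.5)² = 287.30²; (x − 73.1)² + (y − 156.6)² = 287.45²; (x + 81.9)² + (y − 190.8)² = 393.81².
Subtracting the A equation from the B and C equations removes the quadratic terms:
90.8 x + 40.2 y = 10381.42
-219.2 x + 108.6 y = -48832.32
Solving the 2×2 system: x ≈ 165.5, y ≈ -115.6 km.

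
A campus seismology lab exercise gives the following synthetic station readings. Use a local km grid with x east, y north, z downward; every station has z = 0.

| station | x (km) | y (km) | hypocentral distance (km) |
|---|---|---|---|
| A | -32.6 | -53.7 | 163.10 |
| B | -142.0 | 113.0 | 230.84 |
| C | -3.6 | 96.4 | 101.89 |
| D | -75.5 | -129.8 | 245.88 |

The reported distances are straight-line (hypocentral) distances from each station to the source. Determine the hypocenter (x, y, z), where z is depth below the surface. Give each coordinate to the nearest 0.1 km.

x ≈ 76.5 km, y ≈ 57.1 km, depth ≈ 49.2 km

Each station gives a sphere (x−x_i)² + (y−y_i)² + z² = d_i² (stations at z=0).
Subtracting the A sphere from B and C: z² cancels, leaving linear equations in x and y:
-218.8 x + 333.4 y = 2301.05
58.0 x + 300.2 y = 21579.51
Solving: x ≈ 76.497, y ≈ 57.104 km (keep extra digits for the depth step; rounded: 76.5, 57.1).
Then from the A sphere: z² = 163.10² − (x + 32.6)² − (y + 53.7)² with x = 76.497, y = 57.104, so z ≈ 49.213 ≈ 49.2 km.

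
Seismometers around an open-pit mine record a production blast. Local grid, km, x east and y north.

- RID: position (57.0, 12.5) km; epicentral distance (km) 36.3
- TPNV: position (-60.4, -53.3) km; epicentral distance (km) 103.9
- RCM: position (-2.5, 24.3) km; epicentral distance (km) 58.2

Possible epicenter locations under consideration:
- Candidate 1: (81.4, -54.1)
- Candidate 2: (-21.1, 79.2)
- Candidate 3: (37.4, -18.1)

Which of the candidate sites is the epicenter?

Candidate 3

For each candidate, compare |candidate − station| to the reported distance:
Candidate 1: residuals RID 34.6, TPNV 37.9, RCM 56.6 → max 56.6 km
Candidate 2: residuals RID 66.4, TPNV 34.3, RCM 0.2 → max 66.4 km
Candidate 3: residuals RID 0.0, TPNV 0.0, RCM 0.0 → max 0.0 km
Only Candidate 3 has all residuals ≈ 0.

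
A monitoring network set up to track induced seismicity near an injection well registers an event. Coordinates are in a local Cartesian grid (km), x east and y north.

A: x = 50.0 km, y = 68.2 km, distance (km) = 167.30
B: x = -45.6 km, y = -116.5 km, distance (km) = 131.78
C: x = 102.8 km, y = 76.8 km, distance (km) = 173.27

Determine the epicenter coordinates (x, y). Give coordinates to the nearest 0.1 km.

(84.5, -95.5)

Circle about each station: (x − 50.0)² + (y − 68.2)² = 167.30²; (x + 45.6)² + (y + 116.5)² = 131.78²; (x − 102.8)² + (y − 76.8)² = 173.27².
Subtracting pairs of circle equations eliminates x²+y² and gives linear equations (the radical axes):
-191.2 x − 369.4 y = 19123.69
105.6 x + 17.2 y = 7281.64
Solving the 2×2 system: x ≈ 84.5, y ≈ -95.5 km.
Check against A (with the unrounded x, y): √((x − 50.0)²+(y − 68.2)²) = 167.31 ≈ 167.30 km. ✓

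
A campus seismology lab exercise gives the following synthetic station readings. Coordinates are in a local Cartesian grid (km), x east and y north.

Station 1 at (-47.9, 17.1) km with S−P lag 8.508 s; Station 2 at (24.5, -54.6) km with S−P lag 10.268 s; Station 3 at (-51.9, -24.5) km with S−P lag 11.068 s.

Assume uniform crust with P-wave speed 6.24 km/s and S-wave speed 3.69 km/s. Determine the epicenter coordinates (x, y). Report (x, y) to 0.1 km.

(26.0, 38.1)

Distance from S−P lag: d = Δt · v_P v_S / (v_P − v_S) = Δt · (6.24·3.69)/(6.24−3.69) ≈ 9.0296·Δt.
So d_Station 1 = 76.82, d_Station 2 = 92.72, d_Station 3 = 99.94 km.
Circle about each station: (x + 47.9)² + (y − 17.1)² = 76.82²; (x − 24.5)² + (y + 54.6)² = 92.72²; (x + 51.9)² + (y + 24.5)² = 99.94².
Subtracting the Station 1 equation from the Station 2 and Station 3 equations removes the quadratic terms:
144.8 x − 143.4 y = -1701.10
-8.0 x − 83.2 y = -3379.65
Solving the 2×2 system: x ≈ 26.0, y ≈ 38.1 km.
Check against Station 1 (with the unrounded x, y): √((x + 47.9)²+(y − 17.1)²) = 76.84 ≈ 76.82 km. ✓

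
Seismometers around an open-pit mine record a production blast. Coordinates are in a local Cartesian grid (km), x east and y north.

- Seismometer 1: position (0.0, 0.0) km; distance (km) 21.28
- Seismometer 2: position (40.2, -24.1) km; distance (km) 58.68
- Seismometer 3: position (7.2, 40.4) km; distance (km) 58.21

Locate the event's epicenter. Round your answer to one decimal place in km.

-17.3 km east, -12.4 km north

Circle about each station: x² + y² = 21.28²; (x − 40.2)² + (y + 24.1)² = 58.68²; (x − 7.2)² + (y − 40.4)² = 58.21².
Subtracting the Seismometer 1 equation from the Seismometer 2 and Seismometer 3 equations removes the quadratic terms:
80.4 x − 48.2 y = -793.65
14.4 x + 80.8 y = -1251.57
Solving the 2×2 system: x ≈ -17.3, y ≈ -12.4 km.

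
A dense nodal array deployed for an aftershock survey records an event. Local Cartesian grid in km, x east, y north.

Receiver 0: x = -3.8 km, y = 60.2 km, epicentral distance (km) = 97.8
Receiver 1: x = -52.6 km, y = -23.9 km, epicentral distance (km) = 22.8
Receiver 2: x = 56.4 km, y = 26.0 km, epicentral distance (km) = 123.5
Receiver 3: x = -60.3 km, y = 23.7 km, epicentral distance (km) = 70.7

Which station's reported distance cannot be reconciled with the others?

Solve using three stations at a time. Using Receiver 1, Receiver 2, Receiver 3 (subtract circle equations pairwise → linear system) gives (x, y) ≈ (-44.5, -45.2).
Distances from that point to each station vs reported:
  Receiver 0: calculated 113.0 vs reported 97.8 → residual 15.2 km
  Receiver 1: calculated 22.8 vs reported 22.8 → residual 0.0 km
  Receiver 2: calculated 123.5 vs reported 123.5 → residual 0.0 km
  Receiver 3: calculated 70.7 vs reported 70.7 → residual 0.0 km
Receiver 1, Receiver 2, Receiver 3 are mutually consistent (residuals ≈ 0); Receiver 0 is off by 15.2 km.

Receiver 0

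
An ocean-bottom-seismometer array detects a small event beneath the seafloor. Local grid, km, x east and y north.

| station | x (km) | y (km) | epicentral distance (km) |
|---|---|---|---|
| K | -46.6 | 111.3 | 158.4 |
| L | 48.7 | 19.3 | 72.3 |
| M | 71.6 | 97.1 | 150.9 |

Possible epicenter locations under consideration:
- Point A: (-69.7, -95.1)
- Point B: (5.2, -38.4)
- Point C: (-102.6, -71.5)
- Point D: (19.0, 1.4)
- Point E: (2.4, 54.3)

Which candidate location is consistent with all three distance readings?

For each candidate, compare |candidate − station| to the reported distance:
Point A: residuals K 49.3, L 92.3, M 87.7 → max 92.3 km
Point B: residuals K 0.0, L 0.0, M 0.0 → max 0.0 km
Point C: residuals K 32.8, L 104.2, M 91.5 → max 104.2 km
Point D: residuals K 30.4, L 37.6, M 41.7 → max 41.7 km
Point E: residuals K 83.2, L 14.3, M 69.5 → max 83.2 km
Only Point B has all residuals ≈ 0.

Point B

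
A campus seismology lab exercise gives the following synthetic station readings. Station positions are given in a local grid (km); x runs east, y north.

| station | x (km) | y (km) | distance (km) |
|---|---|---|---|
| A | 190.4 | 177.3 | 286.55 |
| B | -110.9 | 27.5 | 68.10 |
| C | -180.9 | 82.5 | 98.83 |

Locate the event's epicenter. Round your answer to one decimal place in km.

Circle about each station: (x − 190.4)² + (y − 177.3)² = 286.55²; (x + 110.9)² + (y − 27.5)² = 68.10²; (x + 180.9)² + (y − 82.5)² = 98.83².
Subtracting pairs of circle equations eliminates x²+y² and gives linear equations (the radical axes):
-602.6 x − 299.6 y = 22840.90
-742.6 x − 189.6 y = 44187.14
Solving the 2×2 system: x ≈ -82.3, y ≈ 89.3 km.
Check against A (with the unrounded x, y): √((x − 190.4)²+(y − 177.3)²) = 286.55 ≈ 286.55 km. ✓

(-82.3, 89.3)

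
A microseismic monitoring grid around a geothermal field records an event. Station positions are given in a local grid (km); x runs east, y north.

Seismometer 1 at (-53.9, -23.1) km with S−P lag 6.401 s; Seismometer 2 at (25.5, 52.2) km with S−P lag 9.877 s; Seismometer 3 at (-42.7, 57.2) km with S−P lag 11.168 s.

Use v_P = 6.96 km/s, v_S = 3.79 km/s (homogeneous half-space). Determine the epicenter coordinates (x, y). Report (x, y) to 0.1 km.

Distance from S−P lag: d = Δt · v_P v_S / (v_P − v_S) = Δt · (6.96·3.79)/(6.96−3.79) ≈ 8.3213·Δt.
So d_Seismometer 1 = 53.26, d_Seismometer 2 = 82.19, d_Seismometer 3 = 92.93 km.
Circle about each station: (x + 53.9)² + (y + 23.1)² = 53.26²; (x − 25.5)² + (y − 52.2)² = 82.19²; (x + 42.7)² + (y − 57.2)² = 92.93².
Subtracting the Seismometer 1 equation from the Seismometer 2 and Seismometer 3 equations removes the quadratic terms:
158.8 x + 150.6 y = -3982.30
22.4 x + 160.6 y = -4143.05
Solving the 2×2 system: x ≈ -0.7, y ≈ -25.7 km.

x ≈ -0.7 km, y ≈ -25.7 km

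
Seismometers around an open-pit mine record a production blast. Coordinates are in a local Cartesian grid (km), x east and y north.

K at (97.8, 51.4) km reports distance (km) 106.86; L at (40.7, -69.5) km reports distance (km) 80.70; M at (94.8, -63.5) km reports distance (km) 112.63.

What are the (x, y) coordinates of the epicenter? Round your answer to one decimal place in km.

Circle about each station: (x − 97.8)² + (y − 51.4)² = 106.86²; (x − 40.7)² + (y + 69.5)² = 80.70²; (x − 94.8)² + (y + 63.5)² = 112.63².
Subtracting the K equation from the L and M equations removes the quadratic terms:
-114.2 x − 241.8 y = -813.49
-6.0 x − 229.8 y = -453.97
Solving the 2×2 system: x ≈ 3.1, y ≈ 1.9 km.
Check against K (with the unrounded x, y): √((x − 97.8)²+(y − 51.4)²) = 106.85 ≈ 106.86 km. ✓

3.1 km east, 1.9 km north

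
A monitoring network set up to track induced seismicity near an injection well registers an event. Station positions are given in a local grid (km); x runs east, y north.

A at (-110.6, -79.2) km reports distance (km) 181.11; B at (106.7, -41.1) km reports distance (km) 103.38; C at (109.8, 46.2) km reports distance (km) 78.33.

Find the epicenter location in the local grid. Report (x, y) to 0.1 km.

x ≈ 32.9 km, y ≈ 31.3 km

Circle about each station: (x + 110.6)² + (y + 79.2)² = 181.11²; (x − 106.7)² + (y + 41.1)² = 103.38²; (x − 109.8)² + (y − 46.2)² = 78.33².
Subtracting pairs of circle equations eliminates x²+y² and gives linear equations (the radical axes):
434.6 x + 76.2 y = 16682.51
440.8 x + 250.8 y = 22350.72
Solving the 2×2 system: x ≈ 32.9, y ≈ 31.3 km.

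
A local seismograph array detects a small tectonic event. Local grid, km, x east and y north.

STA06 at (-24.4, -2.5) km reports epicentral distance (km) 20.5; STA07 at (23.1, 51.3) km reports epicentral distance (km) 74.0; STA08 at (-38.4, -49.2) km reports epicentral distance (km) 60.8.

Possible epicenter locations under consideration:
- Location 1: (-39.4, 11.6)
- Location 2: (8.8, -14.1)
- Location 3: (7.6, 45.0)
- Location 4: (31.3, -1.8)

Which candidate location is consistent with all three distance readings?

For each candidate, compare |candidate − station| to the reported distance:
Location 1: residuals STA06 0.1, STA07 0.0, STA08 0.0 → max 0.1 km
Location 2: residuals STA06 14.7, STA07 7.1, STA08 2.0 → max 14.7 km
Location 3: residuals STA06 36.8, STA07 57.3, STA08 44.0 → max 57.3 km
Location 4: residuals STA06 35.2, STA07 20.3, STA08 23.5 → max 35.2 km
Only Location 1 has all residuals ≈ 0.

Location 1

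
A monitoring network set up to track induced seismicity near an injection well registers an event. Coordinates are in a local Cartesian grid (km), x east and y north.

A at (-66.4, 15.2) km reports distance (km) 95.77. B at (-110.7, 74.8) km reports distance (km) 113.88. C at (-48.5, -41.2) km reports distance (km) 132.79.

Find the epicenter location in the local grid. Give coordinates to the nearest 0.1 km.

3.0 km east, 81.2 km north

Circle about each station: (x + 66.4)² + (y − 15.2)² = 95.77²; (x + 110.7)² + (y − 74.8)² = 113.88²; (x + 48.5)² + (y + 41.2)² = 132.79².
Subtracting pairs of circle equations eliminates x²+y² and gives linear equations (the radical axes):
-88.6 x + 119.2 y = 9412.77
35.8 x − 112.8 y = -9051.60
Solving the 2×2 system: x ≈ 3.0, y ≈ 81.2 km.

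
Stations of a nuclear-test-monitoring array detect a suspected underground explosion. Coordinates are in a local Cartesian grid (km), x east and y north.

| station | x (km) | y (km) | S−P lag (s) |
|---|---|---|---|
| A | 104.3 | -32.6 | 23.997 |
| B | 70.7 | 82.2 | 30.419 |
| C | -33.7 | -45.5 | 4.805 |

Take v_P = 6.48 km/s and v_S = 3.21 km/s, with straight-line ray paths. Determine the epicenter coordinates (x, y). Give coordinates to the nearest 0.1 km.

x ≈ -42.4 km, y ≈ -74.8 km

Distance from S−P lag: d = Δt · v_P v_S / (v_P − v_S) = Δt · (6.48·3.21)/(6.48−3.21) ≈ 6.3611·Δt.
So d_A = 152.65, d_B = 193.50, d_C = 30.57 km.
Circle about each station: (x − 104.3)² + (y + 32.6)² = 152.65²; (x − 70.7)² + (y − 82.2)² = 193.50²; (x + 33.7)² + (y + 45.5)² = 30.57².
Subtracting pairs of circle equations eliminates x²+y² and gives linear equations (the radical axes):
-67.2 x + 229.6 y = -14326.15
-276.0 x − 25.8 y = 13632.19
Solving the 2×2 system: x ≈ -42.4, y ≈ -74.8 km.
Check against A (with the unrounded x, y): √((x − 104.3)²+(y + 32.6)²) = 152.65 ≈ 152.65 km. ✓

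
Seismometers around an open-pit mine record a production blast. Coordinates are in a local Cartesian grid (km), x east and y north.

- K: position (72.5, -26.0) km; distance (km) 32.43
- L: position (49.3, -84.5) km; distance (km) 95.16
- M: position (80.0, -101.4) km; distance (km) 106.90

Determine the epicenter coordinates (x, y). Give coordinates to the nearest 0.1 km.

x ≈ 80.2 km, y ≈ 5.5 km

Circle about each station: (x − 72.5)² + (y + 26.0)² = 32.43²; (x − 49.3)² + (y + 84.5)² = 95.16²; (x − 80.0)² + (y + 101.4)² = 106.90².
Subtracting the K equation from the L and M equations removes the quadratic terms:
-46.4 x − 117.0 y = -4365.23
15.0 x − 150.8 y = 373.80
Solving the 2×2 system: x ≈ 80.2, y ≈ 5.5 km.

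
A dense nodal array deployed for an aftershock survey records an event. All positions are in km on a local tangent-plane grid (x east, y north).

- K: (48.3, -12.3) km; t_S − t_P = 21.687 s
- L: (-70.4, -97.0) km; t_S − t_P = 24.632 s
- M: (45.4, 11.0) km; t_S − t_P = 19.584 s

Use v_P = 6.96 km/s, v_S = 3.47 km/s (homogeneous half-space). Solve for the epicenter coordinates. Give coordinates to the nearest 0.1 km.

Distance from S−P lag: d = Δt · v_P v_S / (v_P − v_S) = Δt · (6.96·3.47)/(6.96−3.47) ≈ 6.9201·Δt.
So d_K = 150.08, d_L = 170.46, d_M = 135.52 km.
Circle about each station: (x − 48.3)² + (y + 12.3)² = 150.08²; (x + 70.4)² + (y + 97.0)² = 170.46²; (x − 45.4)² + (y − 11.0)² = 135.52².
Subtracting the K equation from the L and M equations removes the quadratic terms:
-237.4 x − 169.4 y = 5348.37
-5.8 x + 46.6 y = 3856.32
Solving the 2×2 system: x ≈ -74.9, y ≈ 73.4 km.

x ≈ -74.9 km, y ≈ 73.4 km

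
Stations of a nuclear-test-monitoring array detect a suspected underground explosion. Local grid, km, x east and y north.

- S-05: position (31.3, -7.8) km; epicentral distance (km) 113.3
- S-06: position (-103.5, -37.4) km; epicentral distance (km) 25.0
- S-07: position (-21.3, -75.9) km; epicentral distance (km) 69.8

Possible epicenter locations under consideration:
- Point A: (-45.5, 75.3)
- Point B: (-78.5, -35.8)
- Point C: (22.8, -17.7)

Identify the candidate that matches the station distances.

Point B

For each candidate, compare |candidate − station| to the reported distance:
Point A: residuals S-05 0.1, S-06 101.7, S-07 83.3 → max 101.7 km
Point B: residuals S-05 0.0, S-06 0.1, S-07 0.1 → max 0.1 km
Point C: residuals S-05 100.3, S-06 102.8, S-07 3.2 → max 102.8 km
Only Point B has all residuals ≈ 0.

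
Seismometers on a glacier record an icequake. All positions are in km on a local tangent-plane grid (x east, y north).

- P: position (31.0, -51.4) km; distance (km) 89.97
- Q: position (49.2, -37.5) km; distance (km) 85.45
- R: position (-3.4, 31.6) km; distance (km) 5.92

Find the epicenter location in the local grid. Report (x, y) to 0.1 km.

2.1 km east, 33.8 km north

Circle about each station: (x − 31.0)² + (y + 51.4)² = 89.97²; (x − 49.2)² + (y + 37.5)² = 85.45²; (x + 3.4)² + (y − 31.6)² = 5.92².
Subtracting the P equation from the Q and R equations removes the quadratic terms:
36.4 x + 27.8 y = 1016.83
-68.8 x + 166.0 y = 5466.71
Solving the 2×2 system: x ≈ 2.1, y ≈ 33.8 km.
Check against P (with the unrounded x, y): √((x − 31.0)²+(y + 51.4)²) = 89.97 ≈ 89.97 km. ✓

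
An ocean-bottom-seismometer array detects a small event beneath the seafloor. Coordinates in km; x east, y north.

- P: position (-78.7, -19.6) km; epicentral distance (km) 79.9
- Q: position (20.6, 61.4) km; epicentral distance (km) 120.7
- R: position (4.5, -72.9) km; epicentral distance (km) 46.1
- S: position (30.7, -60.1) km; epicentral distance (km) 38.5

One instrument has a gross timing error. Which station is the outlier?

Solve using three stations at a time. Using P, Q, S (subtract circle equations pairwise → linear system) gives (x, y) ≈ (-7.6, -56.0).
Distances from that point to each station vs reported:
  P: calculated 79.9 vs reported 79.9 → residual 0.0 km
  Q: calculated 120.7 vs reported 120.7 → residual 0.0 km
  R: calculated 20.8 vs reported 46.1 → residual 25.3 km
  S: calculated 38.5 vs reported 38.5 → residual 0.0 km
P, Q, S are mutually consistent (residuals ≈ 0); R is off by 25.3 km.

R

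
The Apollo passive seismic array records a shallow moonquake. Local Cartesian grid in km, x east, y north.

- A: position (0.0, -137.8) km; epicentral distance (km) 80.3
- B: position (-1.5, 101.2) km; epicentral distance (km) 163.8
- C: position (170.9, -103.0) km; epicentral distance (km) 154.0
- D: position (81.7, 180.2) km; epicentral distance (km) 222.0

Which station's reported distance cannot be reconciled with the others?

Solve using three stations at a time. Using A, B, C (subtract circle equations pairwise → linear system) gives (x, y) ≈ (22.8, -60.8).
Distances from that point to each station vs reported:
  A: calculated 80.3 vs reported 80.3 → residual 0.0 km
  B: calculated 163.8 vs reported 163.8 → residual 0.0 km
  C: calculated 154.0 vs reported 154.0 → residual 0.0 km
  D: calculated 248.1 vs reported 222.0 → residual 26.1 km
A, B, C are mutually consistent (residuals ≈ 0); D is off by 26.1 km.

D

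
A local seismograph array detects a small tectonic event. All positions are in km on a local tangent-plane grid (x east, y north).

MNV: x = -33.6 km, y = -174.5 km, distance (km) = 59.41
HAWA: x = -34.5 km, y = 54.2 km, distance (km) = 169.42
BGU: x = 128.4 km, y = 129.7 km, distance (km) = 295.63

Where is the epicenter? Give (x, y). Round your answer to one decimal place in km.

Circle about each station: (x + 33.6)² + (y + 174.5)² = 59.41²; (x + 34.5)² + (y − 54.2)² = 169.42²; (x − 128.4)² + (y − 129.7)² = 295.63².
Subtracting the MNV equation from the HAWA and BGU equations removes the quadratic terms:
-1.8 x + 457.4 y = -52624.91
324.0 x + 608.4 y = -82138.11
Solving the 2×2 system: x ≈ -37.2, y ≈ -115.2 km.

x ≈ -37.2 km, y ≈ -115.2 km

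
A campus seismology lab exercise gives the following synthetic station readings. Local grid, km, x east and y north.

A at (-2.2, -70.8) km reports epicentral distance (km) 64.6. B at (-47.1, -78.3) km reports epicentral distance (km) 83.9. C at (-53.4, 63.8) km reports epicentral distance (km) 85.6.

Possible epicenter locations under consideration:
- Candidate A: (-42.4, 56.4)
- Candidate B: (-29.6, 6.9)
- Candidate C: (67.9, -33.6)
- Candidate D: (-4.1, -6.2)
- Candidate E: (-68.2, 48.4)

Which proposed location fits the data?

For each candidate, compare |candidate − station| to the reported distance:
Candidate A: residuals A 68.8, B 50.9, C 72.3 → max 72.3 km
Candidate B: residuals A 17.8, B 3.1, C 23.9 → max 23.9 km
Candidate C: residuals A 14.8, B 39.5, C 70.0 → max 70.0 km
Candidate D: residuals A 0.0, B 0.0, C 0.0 → max 0.0 km
Candidate E: residuals A 71.7, B 44.5, C 64.2 → max 71.7 km
Only Candidate D has all residuals ≈ 0.

Candidate D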